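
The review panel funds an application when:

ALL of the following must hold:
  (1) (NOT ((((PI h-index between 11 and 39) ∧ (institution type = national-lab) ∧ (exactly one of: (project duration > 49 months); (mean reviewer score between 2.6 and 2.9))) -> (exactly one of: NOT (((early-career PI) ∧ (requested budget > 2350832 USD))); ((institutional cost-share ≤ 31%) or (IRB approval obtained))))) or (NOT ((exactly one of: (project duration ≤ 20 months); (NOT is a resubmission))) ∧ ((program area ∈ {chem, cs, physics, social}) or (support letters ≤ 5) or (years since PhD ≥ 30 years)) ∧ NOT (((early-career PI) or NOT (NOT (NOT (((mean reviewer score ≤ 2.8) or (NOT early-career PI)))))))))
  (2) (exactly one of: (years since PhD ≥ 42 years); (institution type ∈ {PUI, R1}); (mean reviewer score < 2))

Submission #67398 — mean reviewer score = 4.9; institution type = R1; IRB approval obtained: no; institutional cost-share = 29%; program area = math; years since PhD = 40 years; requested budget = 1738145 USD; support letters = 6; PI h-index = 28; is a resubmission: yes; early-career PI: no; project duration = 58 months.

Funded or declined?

Funded

Atomic conditions:
  PI h-index between 11 and 39: 28 in [11, 39] is true
  institution type = national-lab: R1 == national-lab is false
  project duration > 49 months: 58 > 49 is true
  mean reviewer score between 2.6 and 2.9: 4.9 in [2.6, 2.9] is false
  early-career PI: no → false
  requested budget > 2350832 USD: 1738145 > 2350832 is false
  institutional cost-share ≤ 31%: 29 ≤ 31 is true
  IRB approval obtained: no → false
  project duration ≤ 20 months: 58 ≤ 20 is false
  NOT is a resubmission: yes → false
  program area ∈ {chem, cs, physics, social}: math is not in the set → false
  support letters ≤ 5: 6 ≤ 5 is false
  years since PhD ≥ 30 years: 40 ≥ 30 is true
  mean reviewer score ≤ 2.8: 4.9 ≤ 2.8 is false
  NOT early-career PI: no → true
  years since PhD ≥ 42 years: 40 ≥ 42 is false
  institution type ∈ {PUI, R1}: R1 is in the set → true
  mean reviewer score < 2: 4.9 < 2 is false
Combine:
[1.1.1.1.3] exactly-one(true, false) = true
[1.1.1.1] true AND false AND true = false
[1.1.1.2.1.1] false AND false = false
[1.1.1.2.1] NOT false = true
[1.1.1.2.2] true OR false = true
[1.1.1.2] exactly-one(true, true) = false
[1.1.1] false → false (antecedent false ⇒ implication holds) = true
[1.1] NOT true = false
[1.2.1.1] exactly-one(false, false) = false
[1.2.1] NOT false = true
[1.2.2] false OR false OR true = true
[1.2.3.1.2.1.1.1] false OR true = true
[1.2.3.1.2.1.1] NOT true = false
[1.2.3.1.2.1] NOT false = true
[1.2.3.1.2] NOT true = false
[1.2.3.1] false OR false = false
[1.2.3] NOT false = true
[1.2] true AND true AND true = true
[1] false OR true = true
[2] exactly-one(false, true, false) = true
[root] true AND true = true
Overall: true → funded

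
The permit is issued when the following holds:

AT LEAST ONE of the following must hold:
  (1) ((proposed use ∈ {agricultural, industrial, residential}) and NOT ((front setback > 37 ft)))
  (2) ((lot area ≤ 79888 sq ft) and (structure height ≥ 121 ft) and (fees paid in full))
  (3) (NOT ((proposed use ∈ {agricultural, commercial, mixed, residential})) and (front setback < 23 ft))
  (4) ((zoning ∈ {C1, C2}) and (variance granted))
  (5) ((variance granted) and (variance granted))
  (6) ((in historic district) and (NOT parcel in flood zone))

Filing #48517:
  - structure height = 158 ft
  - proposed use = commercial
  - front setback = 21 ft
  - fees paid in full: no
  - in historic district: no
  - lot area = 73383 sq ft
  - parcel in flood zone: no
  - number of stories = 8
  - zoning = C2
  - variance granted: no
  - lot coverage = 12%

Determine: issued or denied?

Denied

Atomic conditions:
  proposed use ∈ {agricultural, industrial, residential}: commercial is not in the set → false
  front setback > 37 ft: 21 > 37 is false
  lot area ≤ 79888 sq ft: 73383 ≤ 79888 is true
  structure height ≥ 121 ft: 158 ≥ 121 is true
  fees paid in full: no → false
  proposed use ∈ {agricultural, commercial, mixed, residential}: commercial is in the set → true
  front setback < 23 ft: 21 < 23 is true
  zoning ∈ {C1, C2}: C2 is in the set → true
  variance granted: no → false
  in historic district: no → false
  NOT parcel in flood zone: no → true
Combine:
[1.2] NOT false = true
[1] false AND true = false
[2] true AND true AND false = false
[3.1] NOT true = false
[3] false AND true = false
[4] true AND false = false
[5] false AND false = false
[6] false AND true = false
[root] false OR false OR false OR false OR false OR false = false
Overall: false → denied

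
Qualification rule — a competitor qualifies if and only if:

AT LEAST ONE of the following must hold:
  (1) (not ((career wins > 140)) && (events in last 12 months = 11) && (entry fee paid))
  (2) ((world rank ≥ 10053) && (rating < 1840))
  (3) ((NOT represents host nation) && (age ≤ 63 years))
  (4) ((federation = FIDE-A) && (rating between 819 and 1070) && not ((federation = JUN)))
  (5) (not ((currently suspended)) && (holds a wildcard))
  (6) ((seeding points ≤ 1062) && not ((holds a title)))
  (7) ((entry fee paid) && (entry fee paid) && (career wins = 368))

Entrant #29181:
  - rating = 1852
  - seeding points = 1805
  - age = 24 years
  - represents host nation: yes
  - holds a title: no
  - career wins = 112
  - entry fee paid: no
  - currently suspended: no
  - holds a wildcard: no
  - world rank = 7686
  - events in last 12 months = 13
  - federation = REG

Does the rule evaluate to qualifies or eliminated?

Eliminated

Atomic conditions:
  career wins > 140: 112 > 140 is false
  events in last 12 months = 11: 13 == 11 is false
  entry fee paid: no → false
  world rank ≥ 10053: 7686 ≥ 10053 is false
  rating < 1840: 1852 < 1840 is false
  NOT represents host nation: yes → false
  age ≤ 63 years: 24 ≤ 63 is true
  federation = FIDE-A: REG == FIDE-A is false
  rating between 819 and 1070: 1852 in [819, 1070] is false
  federation = JUN: REG == JUN is false
  currently suspended: no → false
  holds a wildcard: no → false
  seeding points ≤ 1062: 1805 ≤ 1062 is false
  holds a title: no → false
  career wins = 368: 112 == 368 is false
Combine:
[1.1] NOT false = true
[1] true AND false AND false = false
[2] false AND false = false
[3] false AND true = false
[4.3] NOT false = true
[4] false AND false AND true = false
[5.1] NOT false = true
[5] true AND false = false
[6.2] NOT false = true
[6] false AND true = false
[7] false AND false AND false = false
[root] false OR false OR false OR false OR false OR false OR false = false
Overall: false → eliminated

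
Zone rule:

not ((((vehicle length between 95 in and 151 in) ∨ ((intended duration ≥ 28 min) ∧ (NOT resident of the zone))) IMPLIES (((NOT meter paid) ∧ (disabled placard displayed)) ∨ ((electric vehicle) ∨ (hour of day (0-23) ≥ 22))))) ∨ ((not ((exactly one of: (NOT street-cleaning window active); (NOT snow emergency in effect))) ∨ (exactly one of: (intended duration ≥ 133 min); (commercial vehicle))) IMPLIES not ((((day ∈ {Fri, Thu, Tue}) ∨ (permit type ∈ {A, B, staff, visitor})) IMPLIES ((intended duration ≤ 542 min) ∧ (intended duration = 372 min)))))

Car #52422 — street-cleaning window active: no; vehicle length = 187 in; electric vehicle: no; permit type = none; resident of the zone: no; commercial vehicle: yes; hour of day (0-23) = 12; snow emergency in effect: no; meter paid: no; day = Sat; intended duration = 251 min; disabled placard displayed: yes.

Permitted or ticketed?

Atomic conditions:
  vehicle length between 95 in and 151 in: 187 in [95, 151] is false
  intended duration ≥ 28 min: 251 ≥ 28 is true
  NOT resident of the zone: no → true
  NOT meter paid: no → true
  disabled placard displayed: yes → true
  electric vehicle: no → false
  hour of day (0-23) ≥ 22: 12 ≥ 22 is false
  NOT street-cleaning window active: no → true
  NOT snow emergency in effect: no → true
  intended duration ≥ 133 min: 251 ≥ 133 is true
  commercial vehicle: yes → true
  day ∈ {Fri, Thu, Tue}: Sat is not in the set → false
  permit type ∈ {A, B, staff, visitor}: none is not in the set → false
  intended duration ≤ 542 min: 251 ≤ 542 is true
  intended duration = 372 min: 251 == 372 is false
Combine:
[1.1.1.2] true AND true = true
[1.1.1] false OR true = true
[1.1.2.1] true AND true = true
[1.1.2.2] false OR false = false
[1.1.2] true OR false = true
[1.1] true → true = true
[1] NOT true = false
[2.1.1.1] exactly-one(true, true) = false
[2.1.1] NOT false = true
[2.1.2] exactly-one(true, true) = false
[2.1] true OR false = true
[2.2.1.1] false OR false = false
[2.2.1.2] true AND false = false
[2.2.1] false → false (antecedent false ⇒ implication holds) = true
[2.2] NOT true = false
[2] true → false = false
[root] false OR false = false
Overall: false → ticketed

Ticketed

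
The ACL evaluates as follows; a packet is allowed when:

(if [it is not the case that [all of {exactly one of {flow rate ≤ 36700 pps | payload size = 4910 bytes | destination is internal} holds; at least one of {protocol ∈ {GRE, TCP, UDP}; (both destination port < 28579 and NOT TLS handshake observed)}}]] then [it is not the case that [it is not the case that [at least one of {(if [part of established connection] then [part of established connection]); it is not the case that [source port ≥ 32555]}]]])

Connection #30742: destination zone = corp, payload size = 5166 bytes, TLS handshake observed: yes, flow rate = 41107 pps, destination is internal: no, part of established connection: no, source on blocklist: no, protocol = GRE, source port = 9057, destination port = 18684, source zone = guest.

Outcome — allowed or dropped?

Atomic conditions:
  flow rate ≤ 36700 pps: 41107 ≤ 36700 is false
  payload size = 4910 bytes: 5166 == 4910 is false
  destination is internal: no → false
  protocol ∈ {GRE, TCP, UDP}: GRE is in the set → true
  destination port < 28579: 18684 < 28579 is true
  NOT TLS handshake observed: yes → false
  part of established connection: no → false
  source port ≥ 32555: 9057 ≥ 32555 is false
Combine:
[1.1.1] exactly-one(false, false, false) = false
[1.1.2.2] true AND false = false
[1.1.2] true OR false = true
[1.1] false AND true = false
[1] NOT false = true
[2.1.1.1] false → false (antecedent false ⇒ implication holds) = true
[2.1.1.2] NOT false = true
[2.1.1] true OR true = true
[2.1] NOT true = false
[2] NOT false = true
[root] true → true = true
Overall: true → allowed

Allowed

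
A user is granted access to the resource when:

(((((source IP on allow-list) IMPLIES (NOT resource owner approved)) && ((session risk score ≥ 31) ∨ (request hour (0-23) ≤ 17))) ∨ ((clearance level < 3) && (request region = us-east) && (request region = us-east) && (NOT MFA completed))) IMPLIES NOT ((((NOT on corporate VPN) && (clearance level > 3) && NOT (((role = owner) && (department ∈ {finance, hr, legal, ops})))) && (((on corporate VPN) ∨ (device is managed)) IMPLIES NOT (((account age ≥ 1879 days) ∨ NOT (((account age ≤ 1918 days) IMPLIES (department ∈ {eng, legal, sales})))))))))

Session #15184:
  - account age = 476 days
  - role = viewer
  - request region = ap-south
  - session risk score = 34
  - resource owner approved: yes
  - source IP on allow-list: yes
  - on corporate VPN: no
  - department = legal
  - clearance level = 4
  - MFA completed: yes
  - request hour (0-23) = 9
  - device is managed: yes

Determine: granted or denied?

Granted

Atomic conditions:
  source IP on allow-list: yes → true
  NOT resource owner approved: yes → false
  session risk score ≥ 31: 34 ≥ 31 is true
  request hour (0-23) ≤ 17: 9 ≤ 17 is true
  clearance level < 3: 4 < 3 is false
  request region = us-east: ap-south == us-east is false
  NOT MFA completed: yes → false
  NOT on corporate VPN: no → true
  clearance level > 3: 4 > 3 is true
  role = owner: viewer == owner is false
  department ∈ {finance, hr, legal, ops}: legal is in the set → true
  on corporate VPN: no → false
  device is managed: yes → true
  account age ≥ 1879 days: 476 ≥ 1879 is false
  account age ≤ 1918 days: 476 ≤ 1918 is true
  department ∈ {eng, legal, sales}: legal is in the set → true
Combine:
[1.1.1] true → false = false
[1.1.2] true OR true = true
[1.1] false AND true = false
[1.2] false AND false AND false AND false = false
[1] false OR false = false
[2.1.1.3.1] false AND true = false
[2.1.1.3] NOT false = true
[2.1.1] true AND true AND true = true
[2.1.2.1] false OR true = true
[2.1.2.2.1.2.1] true → true = true
[2.1.2.2.1.2] NOT true = false
[2.1.2.2.1] false OR false = false
[2.1.2.2] NOT false = true
[2.1.2] true → true = true
[2.1] true AND true = true
[2] NOT true = false
[root] false → false (antecedent false ⇒ implication holds) = true
Overall: true → granted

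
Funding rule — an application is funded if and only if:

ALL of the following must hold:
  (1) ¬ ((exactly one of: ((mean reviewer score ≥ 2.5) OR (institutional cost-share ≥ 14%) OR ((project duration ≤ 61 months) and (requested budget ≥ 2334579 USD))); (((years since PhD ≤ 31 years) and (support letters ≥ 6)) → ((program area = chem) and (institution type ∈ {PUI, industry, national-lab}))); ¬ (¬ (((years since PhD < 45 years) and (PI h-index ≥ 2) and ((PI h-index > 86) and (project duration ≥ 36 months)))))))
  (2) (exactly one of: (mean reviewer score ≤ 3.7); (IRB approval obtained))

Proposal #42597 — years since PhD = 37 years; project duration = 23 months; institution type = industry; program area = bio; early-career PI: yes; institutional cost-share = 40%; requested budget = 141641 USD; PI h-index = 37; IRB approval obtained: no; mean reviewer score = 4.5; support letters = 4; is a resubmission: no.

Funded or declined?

Declined

Atomic conditions:
  mean reviewer score ≥ 2.5: 4.5 ≥ 2.5 is true
  institutional cost-share ≥ 14%: 40 ≥ 14 is true
  project duration ≤ 61 months: 23 ≤ 61 is true
  requested budget ≥ 2334579 USD: 141641 ≥ 2334579 is false
  years since PhD ≤ 31 years: 37 ≤ 31 is false
  support letters ≥ 6: 4 ≥ 6 is false
  program area = chem: bio == chem is false
  institution type ∈ {PUI, industry, national-lab}: industry is in the set → true
  years since PhD < 45 years: 37 < 45 is true
  PI h-index ≥ 2: 37 ≥ 2 is true
  PI h-index > 86: 37 > 86 is false
  project duration ≥ 36 months: 23 ≥ 36 is false
  mean reviewer score ≤ 3.7: 4.5 ≤ 3.7 is false
  IRB approval obtained: no → false
Combine:
[1.1.1.3] true AND false = false
[1.1.1] true OR true OR false = true
[1.1.2.1] false AND false = false
[1.1.2.2] false AND true = false
[1.1.2] false → false (antecedent false ⇒ implication holds) = true
[1.1.3.1.1.3] false AND false = false
[1.1.3.1.1] true AND true AND false = false
[1.1.3.1] NOT false = true
[1.1.3] NOT true = false
[1.1] exactly-one(true, true, false) = false
[1] NOT false = true
[2] exactly-one(false, false) = false
[root] true AND false = false
Overall: false → declined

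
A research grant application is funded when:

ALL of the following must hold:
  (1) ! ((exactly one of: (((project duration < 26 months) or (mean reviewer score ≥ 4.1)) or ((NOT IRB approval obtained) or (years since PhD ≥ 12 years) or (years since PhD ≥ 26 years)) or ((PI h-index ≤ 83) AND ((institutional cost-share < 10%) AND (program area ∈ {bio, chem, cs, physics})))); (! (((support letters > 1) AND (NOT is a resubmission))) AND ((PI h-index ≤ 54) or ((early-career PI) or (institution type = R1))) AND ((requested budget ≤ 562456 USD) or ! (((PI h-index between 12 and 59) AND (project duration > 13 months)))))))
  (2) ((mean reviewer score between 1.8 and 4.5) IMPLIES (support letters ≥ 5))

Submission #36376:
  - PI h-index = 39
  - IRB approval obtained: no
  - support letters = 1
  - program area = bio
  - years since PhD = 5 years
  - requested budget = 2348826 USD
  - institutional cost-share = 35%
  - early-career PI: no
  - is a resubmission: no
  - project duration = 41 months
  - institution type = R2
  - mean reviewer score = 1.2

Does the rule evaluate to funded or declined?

Atomic conditions:
  project duration < 26 months: 41 < 26 is false
  mean reviewer score ≥ 4.1: 1.2 ≥ 4.1 is false
  NOT IRB approval obtained: no → true
  years since PhD ≥ 12 years: 5 ≥ 12 is false
  years since PhD ≥ 26 years: 5 ≥ 26 is false
  PI h-index ≤ 83: 39 ≤ 83 is true
  institutional cost-share < 10%: 35 < 10 is false
  program area ∈ {bio, chem, cs, physics}: bio is in the set → true
  support letters > 1: 1 > 1 is false
  NOT is a resubmission: no → true
  PI h-index ≤ 54: 39 ≤ 54 is true
  early-career PI: no → false
  institution type = R1: R2 == R1 is false
  requested budget ≤ 562456 USD: 2348826 ≤ 562456 is false
  PI h-index between 12 and 59: 39 in [12, 59] is true
  project duration > 13 months: 41 > 13 is true
  mean reviewer score between 1.8 and 4.5: 1.2 in [1.8, 4.5] is false
  support letters ≥ 5: 1 ≥ 5 is false
Combine:
[1.1.1.1] false OR false = false
[1.1.1.2] true OR false OR false = true
[1.1.1.3.2] false AND true = false
[1.1.1.3] true AND false = false
[1.1.1] false OR true OR false = true
[1.1.2.1.1] false AND true = false
[1.1.2.1] NOT false = true
[1.1.2.2.2] false OR false = false
[1.1.2.2] true OR false = true
[1.1.2.3.2.1] true AND true = true
[1.1.2.3.2] NOT true = false
[1.1.2.3] false OR false = false
[1.1.2] true AND true AND false = false
[1.1] exactly-one(true, false) = true
[1] NOT true = false
[2] false → false (antecedent false ⇒ implication holds) = true
[root] false AND true = false
Overall: false → declined

Declined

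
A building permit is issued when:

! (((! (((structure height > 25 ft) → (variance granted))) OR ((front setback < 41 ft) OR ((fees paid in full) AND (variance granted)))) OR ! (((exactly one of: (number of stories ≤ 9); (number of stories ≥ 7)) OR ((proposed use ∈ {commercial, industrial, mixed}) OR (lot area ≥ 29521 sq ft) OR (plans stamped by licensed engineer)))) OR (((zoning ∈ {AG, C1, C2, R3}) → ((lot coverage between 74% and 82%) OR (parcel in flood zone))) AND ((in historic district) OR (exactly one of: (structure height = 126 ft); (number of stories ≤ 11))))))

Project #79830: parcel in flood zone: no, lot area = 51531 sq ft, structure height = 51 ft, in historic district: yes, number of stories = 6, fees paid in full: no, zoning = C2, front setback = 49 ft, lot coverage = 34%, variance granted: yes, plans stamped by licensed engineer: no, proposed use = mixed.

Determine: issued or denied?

Issued

Atomic conditions:
  structure height > 25 ft: 51 > 25 is true
  variance granted: yes → true
  front setback < 41 ft: 49 < 41 is false
  fees paid in full: no → false
  number of stories ≤ 9: 6 ≤ 9 is true
  number of stories ≥ 7: 6 ≥ 7 is false
  proposed use ∈ {commercial, industrial, mixed}: mixed is in the set → true
  lot area ≥ 29521 sq ft: 51531 ≥ 29521 is true
  plans stamped by licensed engineer: no → false
  zoning ∈ {AG, C1, C2, R3}: C2 is in the set → true
  lot coverage between 74% and 82%: 34 in [74, 82] is false
  parcel in flood zone: no → false
  in historic district: yes → true
  structure height = 126 ft: 51 == 126 is false
  number of stories ≤ 11: 6 ≤ 11 is true
Combine:
[1.1.1.1] true → true = true
[1.1.1] NOT true = false
[1.1.2.2] false AND true = false
[1.1.2] false OR false = false
[1.1] false OR false = false
[1.2.1.1] exactly-one(true, false) = true
[1.2.1.2] true OR true OR false = true
[1.2.1] true OR true = true
[1.2] NOT true = false
[1.3.1.2] false OR false = false
[1.3.1] true → false = false
[1.3.2.2] exactly-one(false, true) = true
[1.3.2] true OR true = true
[1.3] false AND true = false
[1] false OR false OR false = false
[root] NOT false = true
Overall: true → issued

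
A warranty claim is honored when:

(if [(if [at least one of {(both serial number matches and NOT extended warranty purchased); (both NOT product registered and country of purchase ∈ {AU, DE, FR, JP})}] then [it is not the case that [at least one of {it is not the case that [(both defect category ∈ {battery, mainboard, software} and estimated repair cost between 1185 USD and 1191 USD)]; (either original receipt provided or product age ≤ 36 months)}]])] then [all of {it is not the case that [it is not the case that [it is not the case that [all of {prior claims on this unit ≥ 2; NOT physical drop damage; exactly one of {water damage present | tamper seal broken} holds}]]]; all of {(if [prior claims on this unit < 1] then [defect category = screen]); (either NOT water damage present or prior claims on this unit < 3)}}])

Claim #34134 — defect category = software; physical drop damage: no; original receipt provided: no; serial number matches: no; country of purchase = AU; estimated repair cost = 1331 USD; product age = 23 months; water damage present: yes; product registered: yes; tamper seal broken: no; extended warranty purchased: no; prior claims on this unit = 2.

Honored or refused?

Refused

Atomic conditions:
  serial number matches: no → false
  NOT extended warranty purchased: no → true
  NOT product registered: yes → false
  country of purchase ∈ {AU, DE, FR, JP}: AU is in the set → true
  defect category ∈ {battery, mainboard, software}: software is in the set → true
  estimated repair cost between 1185 USD and 1191 USD: 1331 in [1185, 1191] is false
  original receipt provided: no → false
  product age ≤ 36 months: 23 ≤ 36 is true
  prior claims on this unit ≥ 2: 2 ≥ 2 is true
  NOT physical drop damage: no → true
  water damage present: yes → true
  tamper seal broken: no → false
  prior claims on this unit < 1: 2 < 1 is false
  defect category = screen: software == screen is false
  NOT water damage present: yes → false
  prior claims on this unit < 3: 2 < 3 is true
Combine:
[1.1.1] false AND true = false
[1.1.2] false AND true = false
[1.1] false OR false = false
[1.2.1.1.1] true AND false = false
[1.2.1.1] NOT false = true
[1.2.1.2] false OR true = true
[1.2.1] true OR true = true
[1.2] NOT true = false
[1] false → false (antecedent false ⇒ implication holds) = true
[2.1.1.1.1.3] exactly-one(true, false) = true
[2.1.1.1.1] true AND true AND true = true
[2.1.1.1] NOT true = false
[2.1.1] NOT false = true
[2.1] NOT true = false
[2.2.1] false → false (antecedent false ⇒ implication holds) = true
[2.2.2] false OR true = true
[2.2] true AND true = true
[2] false AND true = false
[root] true → false = false
Overall: false → refused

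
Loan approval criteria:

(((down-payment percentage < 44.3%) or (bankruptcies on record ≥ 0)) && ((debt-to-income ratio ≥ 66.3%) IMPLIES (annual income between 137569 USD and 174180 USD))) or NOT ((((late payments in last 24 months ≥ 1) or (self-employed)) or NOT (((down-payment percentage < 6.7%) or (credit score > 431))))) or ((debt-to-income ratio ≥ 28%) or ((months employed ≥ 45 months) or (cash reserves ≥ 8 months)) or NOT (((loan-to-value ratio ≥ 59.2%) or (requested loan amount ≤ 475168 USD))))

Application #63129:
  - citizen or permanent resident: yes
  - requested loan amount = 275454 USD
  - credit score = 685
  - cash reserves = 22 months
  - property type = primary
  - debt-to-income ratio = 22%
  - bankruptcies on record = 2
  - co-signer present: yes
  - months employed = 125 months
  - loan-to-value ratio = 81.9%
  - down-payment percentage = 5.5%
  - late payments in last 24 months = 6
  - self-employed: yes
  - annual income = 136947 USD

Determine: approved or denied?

Atomic conditions:
  down-payment percentage < 44.3%: 5.5 < 44.3 is true
  bankruptcies on record ≥ 0: 2 ≥ 0 is true
  debt-to-income ratio ≥ 66.3%: 22 ≥ 66.3 is false
  annual income between 137569 USD and 174180 USD: 136947 in [137569, 174180] is false
  late payments in last 24 months ≥ 1: 6 ≥ 1 is true
  self-employed: yes → true
  down-payment percentage < 6.7%: 5.5 < 6.7 is true
  credit score > 431: 685 > 431 is true
  debt-to-income ratio ≥ 28%: 22 ≥ 28 is false
  months employed ≥ 45 months: 125 ≥ 45 is true
  cash reserves ≥ 8 months: 22 ≥ 8 is true
  loan-to-value ratio ≥ 59.2%: 81.9 ≥ 59.2 is true
  requested loan amount ≤ 475168 USD: 275454 ≤ 475168 is true
Combine:
[1.1] true OR true = true
[1.2] false → false (antecedent false ⇒ implication holds) = true
[1] true AND true = true
[2.1.1] true OR true = true
[2.1.2.1] true OR true = true
[2.1.2] NOT true = false
[2.1] true OR false = true
[2] NOT true = false
[3.2] true OR true = true
[3.3.1] true OR true = true
[3.3] NOT true = false
[3] false OR true OR false = true
[root] true OR false OR true = true
Overall: true → approved

Approved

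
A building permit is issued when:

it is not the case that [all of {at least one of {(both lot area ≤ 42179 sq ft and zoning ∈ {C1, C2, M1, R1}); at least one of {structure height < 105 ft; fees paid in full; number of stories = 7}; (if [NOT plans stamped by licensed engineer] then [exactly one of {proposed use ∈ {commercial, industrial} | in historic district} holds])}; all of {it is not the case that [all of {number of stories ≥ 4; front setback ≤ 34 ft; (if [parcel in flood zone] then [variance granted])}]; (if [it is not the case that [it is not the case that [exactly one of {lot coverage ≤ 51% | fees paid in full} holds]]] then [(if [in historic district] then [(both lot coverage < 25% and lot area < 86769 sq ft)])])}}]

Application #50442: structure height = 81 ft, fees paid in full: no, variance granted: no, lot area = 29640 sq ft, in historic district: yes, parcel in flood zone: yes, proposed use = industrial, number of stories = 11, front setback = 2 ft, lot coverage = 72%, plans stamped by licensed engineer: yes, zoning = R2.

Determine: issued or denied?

Denied

Atomic conditions:
  lot area ≤ 42179 sq ft: 29640 ≤ 42179 is true
  zoning ∈ {C1, C2, M1, R1}: R2 is not in the set → false
  structure height < 105 ft: 81 < 105 is true
  fees paid in full: no → false
  number of stories = 7: 11 == 7 is false
  NOT plans stamped by licensed engineer: yes → false
  proposed use ∈ {commercial, industrial}: industrial is in the set → true
  in historic district: yes → true
  number of stories ≥ 4: 11 ≥ 4 is true
  front setback ≤ 34 ft: 2 ≤ 34 is true
  parcel in flood zone: yes → true
  variance granted: no → false
  lot coverage ≤ 51%: 72 ≤ 51 is false
  lot coverage < 25%: 72 < 25 is false
  lot area < 86769 sq ft: 29640 < 86769 is true
Combine:
[1.1.1] true AND false = false
[1.1.2] true OR false OR false = true
[1.1.3.2] exactly-one(true, true) = false
[1.1.3] false → false (antecedent false ⇒ implication holds) = true
[1.1] false OR true OR true = true
[1.2.1.1.3] true → false = false
[1.2.1.1] true AND true AND false = false
[1.2.1] NOT false = true
[1.2.2.1.1.1] exactly-one(false, false) = false
[1.2.2.1.1] NOT false = true
[1.2.2.1] NOT true = false
[1.2.2.2.2] false AND true = false
[1.2.2.2] true → false = false
[1.2.2] false → false (antecedent false ⇒ implication holds) = true
[1.2] true AND true = true
[1] true AND true = true
[root] NOT true = false
Overall: false → denied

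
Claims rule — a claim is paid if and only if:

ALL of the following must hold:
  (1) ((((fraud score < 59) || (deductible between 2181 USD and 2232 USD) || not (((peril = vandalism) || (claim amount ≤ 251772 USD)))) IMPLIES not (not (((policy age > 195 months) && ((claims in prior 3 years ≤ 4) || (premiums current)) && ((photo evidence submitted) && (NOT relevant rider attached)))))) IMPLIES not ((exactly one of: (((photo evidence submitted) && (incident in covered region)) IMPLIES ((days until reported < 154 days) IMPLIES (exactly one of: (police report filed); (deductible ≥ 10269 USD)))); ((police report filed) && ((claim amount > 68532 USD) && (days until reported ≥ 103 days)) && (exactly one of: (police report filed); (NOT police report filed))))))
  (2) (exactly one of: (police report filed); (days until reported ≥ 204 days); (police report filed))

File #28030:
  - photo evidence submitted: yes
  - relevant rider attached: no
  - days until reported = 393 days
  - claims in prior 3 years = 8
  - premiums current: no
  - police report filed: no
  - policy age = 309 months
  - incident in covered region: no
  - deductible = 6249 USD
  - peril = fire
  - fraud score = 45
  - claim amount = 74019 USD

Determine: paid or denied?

Atomic conditions:
  fraud score < 59: 45 < 59 is true
  deductible between 2181 USD and 2232 USD: 6249 in [2181, 2232] is false
  peril = vandalism: fire == vandalism is false
  claim amount ≤ 251772 USD: 74019 ≤ 251772 is true
  policy age > 195 months: 309 > 195 is true
  claims in prior 3 years ≤ 4: 8 ≤ 4 is false
  premiums current: no → false
  photo evidence submitted: yes → true
  NOT relevant rider attached: no → true
  incident in covered region: no → false
  days until reported < 154 days: 393 < 154 is false
  police report filed: no → false
  deductible ≥ 10269 USD: 6249 ≥ 10269 is false
  claim amount > 68532 USD: 74019 > 68532 is true
  days until reported ≥ 103 days: 393 ≥ 103 is true
  NOT police report filed: no → true
  days until reported ≥ 204 days: 393 ≥ 204 is true
Combine:
[1.1.1.3.1] false OR true = true
[1.1.1.3] NOT true = false
[1.1.1] true OR false OR false = true
[1.1.2.1.1.2] false OR false = false
[1.1.2.1.1.3] true AND true = true
[1.1.2.1.1] true AND false AND true = false
[1.1.2.1] NOT false = true
[1.1.2] NOT true = false
[1.1] true → false = false
[1.2.1.1.1] true AND false = false
[1.2.1.1.2.2] exactly-one(false, false) = false
[1.2.1.1.2] false → false (antecedent false ⇒ implication holds) = true
[1.2.1.1] false → true (antecedent false ⇒ implication holds) = true
[1.2.1.2.2] true AND true = true
[1.2.1.2.3] exactly-one(false, true) = true
[1.2.1.2] false AND true AND true = false
[1.2.1] exactly-one(true, false) = true
[1.2] NOT true = false
[1] false → false (antecedent false ⇒ implication holds) = true
[2] exactly-one(false, true, false) = true
[root] true AND true = true
Overall: true → paid

Paid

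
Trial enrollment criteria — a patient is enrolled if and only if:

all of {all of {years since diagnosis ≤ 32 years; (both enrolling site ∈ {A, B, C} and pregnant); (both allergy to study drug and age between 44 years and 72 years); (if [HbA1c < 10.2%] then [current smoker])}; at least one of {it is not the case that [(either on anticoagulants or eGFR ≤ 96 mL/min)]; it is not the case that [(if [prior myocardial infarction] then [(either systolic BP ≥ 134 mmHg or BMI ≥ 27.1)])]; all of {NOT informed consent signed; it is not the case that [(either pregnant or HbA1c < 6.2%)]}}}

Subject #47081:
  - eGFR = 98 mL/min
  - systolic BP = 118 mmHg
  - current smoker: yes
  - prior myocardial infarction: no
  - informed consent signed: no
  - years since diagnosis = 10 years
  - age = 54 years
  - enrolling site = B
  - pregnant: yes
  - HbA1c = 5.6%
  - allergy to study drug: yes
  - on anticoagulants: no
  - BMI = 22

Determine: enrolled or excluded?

Enrolled

Atomic conditions:
  years since diagnosis ≤ 32 years: 10 ≤ 32 is true
  enrolling site ∈ {A, B, C}: B is in the set → true
  pregnant: yes → true
  allergy to study drug: yes → true
  age between 44 years and 72 years: 54 in [44, 72] is true
  HbA1c < 10.2%: 5.6 < 10.2 is true
  current smoker: yes → true
  on anticoagulants: no → false
  eGFR ≤ 96 mL/min: 98 ≤ 96 is false
  prior myocardial infarction: no → false
  systolic BP ≥ 134 mmHg: 118 ≥ 134 is false
  BMI ≥ 27.1: 22 ≥ 27.1 is false
  NOT informed consent signed: no → true
  HbA1c < 6.2%: 5.6 < 6.2 is true
Combine:
[1.2] true AND true = true
[1.3] true AND true = true
[1.4] true → true = true
[1] true AND true AND true AND true = true
[2.1.1] false OR false = false
[2.1] NOT false = true
[2.2.1.2] false OR false = false
[2.2.1] false → false (antecedent false ⇒ implication holds) = true
[2.2] NOT true = false
[2.3.2.1] true OR true = true
[2.3.2] NOT true = false
[2.3] true AND false = false
[2] true OR false OR false = true
[root] true AND true = true
Overall: true → enrolled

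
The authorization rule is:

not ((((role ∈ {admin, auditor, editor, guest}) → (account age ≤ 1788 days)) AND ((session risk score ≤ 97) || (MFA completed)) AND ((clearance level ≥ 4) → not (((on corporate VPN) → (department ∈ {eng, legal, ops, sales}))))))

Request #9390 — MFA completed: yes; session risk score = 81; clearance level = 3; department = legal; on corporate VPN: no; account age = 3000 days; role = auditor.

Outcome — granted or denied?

Atomic conditions:
  role ∈ {admin, auditor, editor, guest}: auditor is in the set → true
  account age ≤ 1788 days: 3000 ≤ 1788 is false
  session risk score ≤ 97: 81 ≤ 97 is true
  MFA completed: yes → true
  clearance level ≥ 4: 3 ≥ 4 is false
  on corporate VPN: no → false
  department ∈ {eng, legal, ops, sales}: legal is in the set → true
Combine:
[1.1] true → false = false
[1.2] true OR true = true
[1.3.2.1] false → true (antecedent false ⇒ implication holds) = true
[1.3.2] NOT true = false
[1.3] false → false (antecedent false ⇒ implication holds) = true
[1] false AND true AND true = false
[root] NOT false = true
Overall: true → granted

Granted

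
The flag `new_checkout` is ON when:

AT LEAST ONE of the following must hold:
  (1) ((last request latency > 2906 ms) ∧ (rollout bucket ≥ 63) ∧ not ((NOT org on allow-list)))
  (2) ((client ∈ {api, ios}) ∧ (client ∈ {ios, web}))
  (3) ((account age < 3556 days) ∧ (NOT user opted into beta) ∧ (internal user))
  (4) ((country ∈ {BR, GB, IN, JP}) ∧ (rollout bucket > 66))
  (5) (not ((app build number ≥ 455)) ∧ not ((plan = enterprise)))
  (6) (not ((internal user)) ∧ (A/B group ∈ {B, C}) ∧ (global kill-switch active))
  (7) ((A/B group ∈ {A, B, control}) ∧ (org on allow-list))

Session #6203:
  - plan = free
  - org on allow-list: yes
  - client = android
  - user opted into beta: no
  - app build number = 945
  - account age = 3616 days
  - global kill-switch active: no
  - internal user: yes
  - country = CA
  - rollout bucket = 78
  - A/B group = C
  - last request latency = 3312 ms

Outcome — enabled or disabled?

Atomic conditions:
  last request latency > 2906 ms: 3312 > 2906 is true
  rollout bucket ≥ 63: 78 ≥ 63 is true
  NOT org on allow-list: yes → false
  client ∈ {api, ios}: android is not in the set → false
  client ∈ {ios, web}: android is not in the set → false
  account age < 3556 days: 3616 < 3556 is false
  NOT user opted into beta: no → true
  internal user: yes → true
  country ∈ {BR, GB, IN, JP}: CA is not in the set → false
  rollout bucket > 66: 78 > 66 is true
  app build number ≥ 455: 945 ≥ 455 is true
  plan = enterprise: free == enterprise is false
  A/B group ∈ {B, C}: C is in the set → true
  global kill-switch active: no → false
  A/B group ∈ {A, B, control}: C is not in the set → false
  org on allow-list: yes → true
Combine:
[1.3] NOT false = true
[1] true AND true AND true = true
[2] false AND false = false
[3] false AND true AND true = false
[4] false AND true = false
[5.1] NOT true = false
[5.2] NOT false = true
[5] false AND true = false
[6.1] NOT true = false
[6] false AND true AND false = false
[7] false AND true = false
[root] true OR false OR false OR false OR false OR false OR false = true
Overall: true → enabled

Enabled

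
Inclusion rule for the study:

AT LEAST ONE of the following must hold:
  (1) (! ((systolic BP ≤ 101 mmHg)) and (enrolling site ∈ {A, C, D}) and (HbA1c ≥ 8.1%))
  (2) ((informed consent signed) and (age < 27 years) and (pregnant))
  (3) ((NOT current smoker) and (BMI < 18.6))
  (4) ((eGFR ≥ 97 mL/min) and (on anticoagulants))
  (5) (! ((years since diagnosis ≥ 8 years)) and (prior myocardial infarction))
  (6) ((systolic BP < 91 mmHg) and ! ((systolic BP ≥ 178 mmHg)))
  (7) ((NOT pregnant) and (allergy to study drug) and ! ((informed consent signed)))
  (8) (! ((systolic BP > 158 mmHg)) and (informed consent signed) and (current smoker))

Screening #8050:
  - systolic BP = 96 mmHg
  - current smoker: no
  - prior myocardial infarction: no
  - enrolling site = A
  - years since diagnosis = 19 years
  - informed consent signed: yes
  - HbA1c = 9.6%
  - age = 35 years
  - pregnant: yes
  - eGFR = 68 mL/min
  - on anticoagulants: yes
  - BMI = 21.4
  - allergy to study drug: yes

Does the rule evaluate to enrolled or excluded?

Excluded

Atomic conditions:
  systolic BP ≤ 101 mmHg: 96 ≤ 101 is true
  enrolling site ∈ {A, C, D}: A is in the set → true
  HbA1c ≥ 8.1%: 9.6 ≥ 8.1 is true
  informed consent signed: yes → true
  age < 27 years: 35 < 27 is false
  pregnant: yes → true
  NOT current smoker: no → true
  BMI < 18.6: 21.4 < 18.6 is false
  eGFR ≥ 97 mL/min: 68 ≥ 97 is false
  on anticoagulants: yes → true
  years since diagnosis ≥ 8 years: 19 ≥ 8 is true
  prior myocardial infarction: no → false
  systolic BP < 91 mmHg: 96 < 91 is false
  systolic BP ≥ 178 mmHg: 96 ≥ 178 is false
  NOT pregnant: yes → false
  allergy to study drug: yes → true
  systolic BP > 158 mmHg: 96 > 158 is false
  current smoker: no → false
Combine:
[1.1] NOT true = false
[1] false AND true AND true = false
[2] true AND false AND true = false
[3] true AND false = false
[4] false AND true = false
[5.1] NOT true = false
[5] false AND false = false
[6.2] NOT false = true
[6] false AND true = false
[7.3] NOT true = false
[7] false AND true AND false = false
[8.1] NOT false = true
[8] true AND true AND false = false
[root] false OR false OR false OR false OR false OR false OR false OR false = false
Overall: false → excluded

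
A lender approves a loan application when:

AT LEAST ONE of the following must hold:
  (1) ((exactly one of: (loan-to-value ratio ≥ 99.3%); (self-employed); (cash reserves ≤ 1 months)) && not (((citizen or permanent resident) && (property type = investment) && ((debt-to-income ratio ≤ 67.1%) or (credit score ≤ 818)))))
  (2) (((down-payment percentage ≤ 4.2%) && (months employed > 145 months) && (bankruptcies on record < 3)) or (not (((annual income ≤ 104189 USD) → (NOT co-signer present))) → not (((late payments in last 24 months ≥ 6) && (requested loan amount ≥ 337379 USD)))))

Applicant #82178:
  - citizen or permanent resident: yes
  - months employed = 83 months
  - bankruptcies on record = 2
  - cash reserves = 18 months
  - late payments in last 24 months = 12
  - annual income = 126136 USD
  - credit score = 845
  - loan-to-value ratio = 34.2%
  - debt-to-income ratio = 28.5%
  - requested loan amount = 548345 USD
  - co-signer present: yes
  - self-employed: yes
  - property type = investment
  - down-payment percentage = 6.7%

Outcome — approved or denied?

Atomic conditions:
  loan-to-value ratio ≥ 99.3%: 34.2 ≥ 99.3 is false
  self-employed: yes → true
  cash reserves ≤ 1 months: 18 ≤ 1 is false
  citizen or permanent resident: yes → true
  property type = investment: investment == investment is true
  debt-to-income ratio ≤ 67.1%: 28.5 ≤ 67.1 is true
  credit score ≤ 818: 845 ≤ 818 is false
  down-payment percentage ≤ 4.2%: 6.7 ≤ 4.2 is false
  months employed > 145 months: 83 > 145 is false
  bankruptcies on record < 3: 2 < 3 is true
  annual income ≤ 104189 USD: 126136 ≤ 104189 is false
  NOT co-signer present: yes → false
  late payments in last 24 months ≥ 6: 12 ≥ 6 is true
  requested loan amount ≥ 337379 USD: 548345 ≥ 337379 is true
Combine:
[1.1] exactly-one(false, true, false) = true
[1.2.1.3] true OR false = true
[1.2.1] true AND true AND true = true
[1.2] NOT true = false
[1] true AND false = false
[2.1] false AND false AND true = false
[2.2.1.1] false → false (antecedent false ⇒ implication holds) = true
[2.2.1] NOT true = false
[2.2.2.1] true AND true = true
[2.2.2] NOT true = false
[2.2] false → false (antecedent false ⇒ implication holds) = true
[2] false OR true = true
[root] false OR true = true
Overall: true → approved

Approved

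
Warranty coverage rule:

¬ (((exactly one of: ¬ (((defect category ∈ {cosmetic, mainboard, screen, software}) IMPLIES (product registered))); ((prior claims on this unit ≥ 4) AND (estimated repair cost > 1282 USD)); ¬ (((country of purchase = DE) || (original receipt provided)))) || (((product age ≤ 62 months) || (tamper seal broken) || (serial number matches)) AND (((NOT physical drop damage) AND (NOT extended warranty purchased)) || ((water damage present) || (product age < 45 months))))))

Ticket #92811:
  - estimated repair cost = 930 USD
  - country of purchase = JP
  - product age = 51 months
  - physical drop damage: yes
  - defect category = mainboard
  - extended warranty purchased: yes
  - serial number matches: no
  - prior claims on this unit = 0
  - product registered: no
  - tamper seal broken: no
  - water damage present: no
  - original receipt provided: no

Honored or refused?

Atomic conditions:
  defect category ∈ {cosmetic, mainboard, screen, software}: mainboard is in the set → true
  product registered: no → false
  prior claims on this unit ≥ 4: 0 ≥ 4 is false
  estimated repair cost > 1282 USD: 930 > 1282 is false
  country of purchase = DE: JP == DE is false
  original receipt provided: no → false
  product age ≤ 62 months: 51 ≤ 62 is true
  tamper seal broken: no → false
  serial number matches: no → false
  NOT physical drop damage: yes → false
  NOT extended warranty purchased: yes → false
  water damage present: no → false
  product age < 45 months: 51 < 45 is false
Combine:
[1.1.1.1] true → false = false
[1.1.1] NOT false = true
[1.1.2] false AND false = false
[1.1.3.1] false OR false = false
[1.1.3] NOT false = true
[1.1] exactly-one(true, false, true) = false
[1.2.1] true OR false OR false = true
[1.2.2.1] false AND false = false
[1.2.2.2] false OR false = false
[1.2.2] false OR false = false
[1.2] true AND false = false
[1] false OR false = false
[root] NOT false = true
Overall: true → honored

Honored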